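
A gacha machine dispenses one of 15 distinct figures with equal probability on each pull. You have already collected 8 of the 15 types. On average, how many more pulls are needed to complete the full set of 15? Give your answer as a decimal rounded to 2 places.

Starting from 8 distinct types, each trial gives a new one with probability (15−i)/15 when i types are held, so the wait for the next new type is 15/(15−i).
E = 15/7 + 15/6 + 15/5 + 15/4 + 15/3 + 15/2 + 15/1 = 1089/28 ≈ 38.89.

38.89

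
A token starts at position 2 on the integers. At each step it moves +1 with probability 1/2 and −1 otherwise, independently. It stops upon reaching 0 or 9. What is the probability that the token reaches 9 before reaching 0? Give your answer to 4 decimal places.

With a fair step, P(i) = ½P(i−1) + ½P(i+1) with P(0)=0, P(9)=1 has the linear solution P(i) = i/9.
P(2) = 2/9 ≈ 0.2222.

0.2222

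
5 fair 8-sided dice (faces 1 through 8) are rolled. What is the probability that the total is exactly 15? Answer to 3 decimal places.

There are 8^5 = 32768 equally likely outcomes.
The number of ordered 5-tuples from {1,…,8} summing to 15 is 926.
P(sum = 15) = 926/32768 = 463/16384 ≈ 0.028.

0.028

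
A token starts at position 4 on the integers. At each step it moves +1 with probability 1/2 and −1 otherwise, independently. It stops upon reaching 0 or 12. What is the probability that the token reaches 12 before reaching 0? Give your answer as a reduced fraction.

1/3

With a fair step, P(i) = ½P(i−1) + ½P(i+1) with P(0)=0, P(12)=1 has the linear solution P(i) = i/12.
P(4) = 4/12 = 1/3.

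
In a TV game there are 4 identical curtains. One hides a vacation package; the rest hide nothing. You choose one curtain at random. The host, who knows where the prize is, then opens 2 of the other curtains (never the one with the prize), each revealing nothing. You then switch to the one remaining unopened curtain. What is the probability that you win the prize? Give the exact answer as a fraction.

Your original curtain holds the prize with probability 1/4, so the other 3 collectively hold it with probability 3/4.
The host can always find 2 empty curtains to open, so the reveals don't change that 3/4; it is now spread over the 1 remaining unopened curtain.
P(win by switching) = (3/4) · (1/1) = 3/4.

3/4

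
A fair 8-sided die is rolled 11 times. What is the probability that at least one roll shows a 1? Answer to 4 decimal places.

0.7698

P(no roll shows a 1) = (7/8)^11 ≈ 0.2302.
P(at least one) = 1 − 0.2302 = 0.7698.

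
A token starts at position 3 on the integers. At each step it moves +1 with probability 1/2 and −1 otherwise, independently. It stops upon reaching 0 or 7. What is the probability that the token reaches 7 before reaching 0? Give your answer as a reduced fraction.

With a fair step, P(i) = ½P(i−1) + ½P(i+1) with P(0)=0, P(7)=1 has the linear solution P(i) = i/7.
P(3) = 3/7.

3/7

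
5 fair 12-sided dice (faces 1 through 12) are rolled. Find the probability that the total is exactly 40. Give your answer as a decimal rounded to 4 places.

There are 12^5 = 248832 equally likely outcomes.
The number of ordered 5-tuples from {1,…,12} summing to 40 is 8151.
P(sum = 40) = 8151/248832 = 2717/82944 ≈ 0.0328.

0.0328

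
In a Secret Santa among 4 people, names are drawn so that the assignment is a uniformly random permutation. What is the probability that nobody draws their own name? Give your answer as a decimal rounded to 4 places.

0.3750

This is the derangement probability: permutations of 4 with no fixed point.
D(4) = 4! · (1 − 1/1! + 1/2! − ··· + (−1)^4/4!) = 9.
P = 9/24 = 3/8 ≈ 0.3750.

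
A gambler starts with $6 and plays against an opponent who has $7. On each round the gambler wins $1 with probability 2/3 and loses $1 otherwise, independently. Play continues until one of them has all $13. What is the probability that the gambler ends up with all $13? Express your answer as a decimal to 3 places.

0.984

Let r = q/p = (1/3)/(2/3) = 1/2. The recurrence P(i) = p·P(i+1) + q·P(i−1) with P(0)=0, P(13)=1 gives P(i) = (1 − r^i)/(1 − r^13).
P(6) = (1 − (1/2)^6) / (1 − (1/2)^13) = 8064/8191 ≈ 0.984.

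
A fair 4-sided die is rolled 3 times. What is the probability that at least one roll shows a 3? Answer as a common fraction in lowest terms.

P(no roll shows a 3) = (3/4)^3 = 27/64.
P(at least one) = 1 − 27/64 = 37/64.

37/64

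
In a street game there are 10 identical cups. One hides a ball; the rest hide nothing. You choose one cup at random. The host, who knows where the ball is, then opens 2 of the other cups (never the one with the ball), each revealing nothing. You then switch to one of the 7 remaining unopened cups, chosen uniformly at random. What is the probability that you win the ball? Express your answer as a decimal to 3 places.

0.129

Your original cup holds the ball with probability 1/10, so the other 9 collectively hold it with probability 9/10.
The host can always find 2 empty cups to open, so the reveals don't change that 9/10; it is now spread over the 7 remaining unopened cups.
P(win by switching) = (9/10) · (1/7) = 9/70 ≈ 0.129.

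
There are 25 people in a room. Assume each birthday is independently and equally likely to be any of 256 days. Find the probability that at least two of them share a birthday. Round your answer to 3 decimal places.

It's easier to compute the probability that all 25 are distinct.
P(all distinct) = 256/256 · 255/256 · ··· · 232/256 ≈ 0.298.
So the probability of at least one match is 1 − 0.298 = 0.702.

0.702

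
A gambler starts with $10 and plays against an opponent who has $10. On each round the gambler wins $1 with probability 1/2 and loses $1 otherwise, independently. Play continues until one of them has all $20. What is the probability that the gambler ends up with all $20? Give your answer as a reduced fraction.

With a fair step, P(i) = ½P(i−1) + ½P(i+1) with P(0)=0, P(20)=1 has the linear solution P(i) = i/20.
P(10) = 10/20 = 1/2.

1/2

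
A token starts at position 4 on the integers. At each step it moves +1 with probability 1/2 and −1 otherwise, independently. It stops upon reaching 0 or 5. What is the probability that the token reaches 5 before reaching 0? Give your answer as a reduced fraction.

4/5

With a fair step, P(i) = ½P(i−1) + ½P(i+1) with P(0)=0, P(5)=1 has the linear solution P(i) = i/5.
P(4) = 4/5.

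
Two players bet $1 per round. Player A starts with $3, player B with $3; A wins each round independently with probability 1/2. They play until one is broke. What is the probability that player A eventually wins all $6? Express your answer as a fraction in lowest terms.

With a fair step, P(i) = ½P(i−1) + ½P(i+1) with P(0)=0, P(6)=1 has the linear solution P(i) = i/6.
P(3) = 3/6 = 1/2.

1/2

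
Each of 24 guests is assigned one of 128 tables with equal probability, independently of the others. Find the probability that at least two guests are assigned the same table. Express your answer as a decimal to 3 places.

0.900

It's easier to compute the probability that all 24 are distinct.
P(all distinct) = 128/128 · 127/128 · ··· · 105/128 ≈ 0.100.
So the probability of at least one match is 1 − 0.100 = 0.900.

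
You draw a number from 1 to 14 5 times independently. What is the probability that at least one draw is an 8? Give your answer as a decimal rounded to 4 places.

0.3096

P(no draw is an 8) = (13/14)^5 ≈ 0.6904.
P(at least one) = 1 − 0.6904 = 0.3096.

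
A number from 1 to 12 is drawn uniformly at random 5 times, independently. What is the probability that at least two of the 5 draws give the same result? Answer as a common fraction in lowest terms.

P(all 5 different) = 12/12 · 11/12 · ··· · 8/12 = 55/144.
P(at least two equal) = 1 − 55/144 = 89/144.

89/144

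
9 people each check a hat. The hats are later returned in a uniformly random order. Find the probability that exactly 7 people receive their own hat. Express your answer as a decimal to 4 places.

0.0001

Choose which 7 of the 9 are fixed: C(9,7) = 36 ways.
The remaining 2 must have no fixed point: D(2) = 1.
P = 36·1/362880 = 1/10080 ≈ 0.0001.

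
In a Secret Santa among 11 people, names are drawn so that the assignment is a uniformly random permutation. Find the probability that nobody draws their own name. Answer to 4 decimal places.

0.3679

This is the derangement probability: permutations of 11 with no fixed point.
D(11) = 11! · (1 − 1/1! + 1/2! − ··· + (−1)^11/11!) = 14684570.
P = 14684570/39916800 = 1468457/3991680 ≈ 0.3679.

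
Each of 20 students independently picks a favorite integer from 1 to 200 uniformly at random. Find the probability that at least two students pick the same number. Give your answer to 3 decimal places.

It's easier to compute the probability that all 20 are distinct.
P(all distinct) = 200/200 · 199/200 · ··· · 181/200 ≈ 0.374.
So the probability of at least one match is 1 − 0.374 = 0.626.

0.626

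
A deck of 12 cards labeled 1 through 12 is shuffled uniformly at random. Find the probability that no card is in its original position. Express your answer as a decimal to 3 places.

This is the derangement probability: permutations of 12 with no fixed point.
D(12) = 12! · (1 − 1/1! + 1/2! − ··· + (−1)^12/12!) = 176214841.
P = 176214841/479001600 = 16019531/43545600 ≈ 0.368.

0.368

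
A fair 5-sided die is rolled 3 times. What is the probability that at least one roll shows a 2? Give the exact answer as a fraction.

61/125

P(no roll shows a 2) = (4/5)^3 = 64/125.
P(at least one) = 1 − 64/125 = 61/125.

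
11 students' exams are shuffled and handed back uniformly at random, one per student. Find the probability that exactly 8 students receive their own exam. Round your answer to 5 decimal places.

0.00001

Choose which 8 of the 11 are fixed: C(11,8) = 165 ways.
The remaining 3 must have no fixed point: D(3) = 2.
P = 165·2/39916800 = 1/120960 ≈ 0.00001.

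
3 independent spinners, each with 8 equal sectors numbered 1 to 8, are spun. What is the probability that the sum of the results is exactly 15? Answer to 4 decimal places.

There are 8^3 = 512 equally likely outcomes.
The number of ordered 3-tuples from {1,…,8} summing to 15 is 46.
P(sum = 15) = 46/512 = 23/256 ≈ 0.0898.

0.0898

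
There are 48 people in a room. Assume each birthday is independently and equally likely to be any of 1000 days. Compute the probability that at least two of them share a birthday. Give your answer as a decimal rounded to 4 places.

0.6822

It's easier to compute the probability that all 48 are distinct.
P(all distinct) = 1000/1000 · 999/1000 · ··· · 953/1000 ≈ 0.3178.
So the probability of at least one match is 1 − 0.3178 = 0.6822.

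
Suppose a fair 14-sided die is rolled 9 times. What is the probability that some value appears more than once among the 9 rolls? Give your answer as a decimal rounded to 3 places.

P(all 9 different) = 14/14 · 13/14 · ··· · 6/14 ≈ 0.035.
P(at least two equal) = 1 − 0.035 = 0.965.

0.965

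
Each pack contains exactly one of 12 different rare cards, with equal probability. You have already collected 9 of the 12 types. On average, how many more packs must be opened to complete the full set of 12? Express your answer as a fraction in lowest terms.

22

Starting from 9 distinct types, each trial gives a new one with probability (12−i)/12 when i types are held, so the wait for the next new type is 12/(12−i).
E = 12/3 + 12/2 + 12/1 = 22.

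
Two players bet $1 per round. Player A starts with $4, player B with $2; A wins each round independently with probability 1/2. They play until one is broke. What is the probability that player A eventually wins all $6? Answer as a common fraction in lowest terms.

2/3

With a fair step, P(i) = ½P(i−1) + ½P(i+1) with P(0)=0, P(6)=1 has the linear solution P(i) = i/6.
P(4) = 4/6 = 2/3.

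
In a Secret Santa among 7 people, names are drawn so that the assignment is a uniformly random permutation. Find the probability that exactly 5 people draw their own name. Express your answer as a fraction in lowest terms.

1/240

Choose which 5 of the 7 are fixed: C(7,5) = 21 ways.
The remaining 2 must have no fixed point: D(2) = 1.
P = 21·1/5040 = 1/240.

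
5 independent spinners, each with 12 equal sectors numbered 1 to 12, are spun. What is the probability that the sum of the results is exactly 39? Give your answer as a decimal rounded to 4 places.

0.0365

There are 12^5 = 248832 equally likely outcomes.
The number of ordered 5-tuples from {1,…,12} summing to 39 is 9075.
P(sum = 39) = 9075/248832 = 3025/82944 ≈ 0.0365.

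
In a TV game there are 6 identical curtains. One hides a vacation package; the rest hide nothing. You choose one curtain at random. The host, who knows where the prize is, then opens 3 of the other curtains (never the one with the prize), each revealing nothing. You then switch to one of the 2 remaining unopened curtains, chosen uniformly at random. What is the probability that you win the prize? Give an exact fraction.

5/12

Your original curtain holds the prize with probability 1/6, so the other 5 collectively hold it with probability 5/6.
The host can always find 3 empty curtains to open, so the reveals don't change that 5/6; it is now spread over the 2 remaining unopened curtains.
P(win by switching) = (5/6) · (1/2) = 5/12.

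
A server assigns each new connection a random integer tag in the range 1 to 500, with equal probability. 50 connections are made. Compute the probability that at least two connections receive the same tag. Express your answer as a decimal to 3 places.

0.921

It's easier to compute the probability that all 50 are distinct.
P(all distinct) = 500/500 · 499/500 · ··· · 451/500 ≈ 0.079.
So the probability of at least one match is 1 − 0.079 = 0.921.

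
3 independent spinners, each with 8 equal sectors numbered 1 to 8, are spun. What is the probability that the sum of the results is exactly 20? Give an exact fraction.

There are 8^3 = 512 equally likely outcomes.
The number of ordered 3-tuples from {1,…,8} summing to 20 is 15.
P(sum = 20) = 15/512.

15/512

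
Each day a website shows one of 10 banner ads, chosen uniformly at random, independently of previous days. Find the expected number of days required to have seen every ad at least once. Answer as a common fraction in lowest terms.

After i distinct types are collected, each trial gives a new one with probability (10−i)/10, so the expected wait for the next new type is 10/(10−i).
E = 10/10 + 10/9 + 10/8 + 10/7 + 10/6 + 10/5 + 10/4 + 10/3 + 10/2 + 10/1 = 7381/252.

7381/252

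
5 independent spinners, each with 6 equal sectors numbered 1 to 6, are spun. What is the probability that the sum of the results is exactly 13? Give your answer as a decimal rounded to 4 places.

0.0540

There are 6^5 = 7776 equally likely outcomes.
The number of ordered 5-tuples from {1,…,6} summing to 13 is 420.
P(sum = 13) = 420/7776 = 35/648 ≈ 0.0540.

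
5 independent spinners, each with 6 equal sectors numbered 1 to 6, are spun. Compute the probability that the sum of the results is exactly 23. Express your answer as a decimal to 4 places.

0.0392

There are 6^5 = 7776 equally likely outcomes.
The number of ordered 5-tuples from {1,…,6} summing to 23 is 305.
P(sum = 23) = 305/7776 ≈ 0.0392.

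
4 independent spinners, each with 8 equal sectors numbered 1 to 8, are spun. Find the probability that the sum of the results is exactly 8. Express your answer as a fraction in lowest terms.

35/4096

There are 8^4 = 4096 equally likely outcomes.
The number of ordered 4-tuples from {1,…,8} summing to 8 is 35.
P(sum = 8) = 35/4096.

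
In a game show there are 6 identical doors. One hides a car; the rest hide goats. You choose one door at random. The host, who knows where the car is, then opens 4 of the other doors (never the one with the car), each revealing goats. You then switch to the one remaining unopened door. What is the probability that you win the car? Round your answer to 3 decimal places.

0.833

Your original door holds the car with probability 1/6, so the other 5 collectively hold it with probability 5/6.
The host can always find 4 empty doors to open, so the reveals don't change that 5/6; it is now spread over the 1 remaining unopened door.
P(win by switching) = (5/6) · (1/1) = 5/6 ≈ 0.833.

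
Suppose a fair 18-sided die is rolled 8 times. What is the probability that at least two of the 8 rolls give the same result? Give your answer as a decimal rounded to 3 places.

P(all 8 different) = 18/18 · 17/18 · ··· · 11/18 ≈ 0.160.
P(at least two equal) = 1 − 0.160 = 0.840.

0.840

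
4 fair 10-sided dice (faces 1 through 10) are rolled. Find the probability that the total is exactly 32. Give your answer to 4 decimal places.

There are 10^4 = 10000 equally likely outcomes.
The number of ordered 4-tuples from {1,…,10} summing to 32 is 165.
P(sum = 32) = 165/10000 = 33/2000 ≈ 0.0165.

0.0165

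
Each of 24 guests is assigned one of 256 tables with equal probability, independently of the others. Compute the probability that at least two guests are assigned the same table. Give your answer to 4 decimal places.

0.6713

It's easier to compute the probability that all 24 are distinct.
P(all distinct) = 256/256 · 255/256 · ··· · 233/256 ≈ 0.3287.
So the probability of at least one match is 1 − 0.3287 = 0.6713.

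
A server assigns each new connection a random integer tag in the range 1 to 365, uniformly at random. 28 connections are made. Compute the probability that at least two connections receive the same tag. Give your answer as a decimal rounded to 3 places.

It's easier to compute the probability that all 28 are distinct.
P(all distinct) = 365/365 · 364/365 · ··· · 338/365 ≈ 0.346.
So the probability of at least one match is 1 − 0.346 = 0.654.

0.654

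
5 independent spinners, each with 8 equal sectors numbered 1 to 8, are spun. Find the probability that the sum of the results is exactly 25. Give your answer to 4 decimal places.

There are 8^5 = 32768 equally likely outcomes.
The number of ordered 5-tuples from {1,…,8} summing to 25 is 2226.
P(sum = 25) = 2226/32768 = 1113/16384 ≈ 0.0679.

0.0679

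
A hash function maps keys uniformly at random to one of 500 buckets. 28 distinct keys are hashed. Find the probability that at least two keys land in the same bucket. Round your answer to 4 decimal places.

0.5371

It's easier to compute the probability that all 28 are distinct.
P(all distinct) = 500/500 · 499/500 · ··· · 473/500 ≈ 0.4629.
So the probability of at least one match is 1 − 0.4629 = 0.5371.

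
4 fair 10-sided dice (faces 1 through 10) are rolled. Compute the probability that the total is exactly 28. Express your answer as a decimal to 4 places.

There are 10^4 = 10000 equally likely outcomes.
The number of ordered 4-tuples from {1,…,10} summing to 28 is 415.
P(sum = 28) = 415/10000 = 83/2000 ≈ 0.0415.

0.0415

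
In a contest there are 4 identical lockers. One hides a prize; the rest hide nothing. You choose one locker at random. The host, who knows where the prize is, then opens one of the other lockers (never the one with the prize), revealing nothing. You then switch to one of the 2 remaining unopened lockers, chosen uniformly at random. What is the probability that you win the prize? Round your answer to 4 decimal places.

Your original locker holds the prize with probability 1/4, so the other 3 collectively hold it with probability 3/4.
The host can always find an empty locker to open, so this doesn't change that 3/4; it is now spread over the 2 remaining unopened lockers.
P(win by switching) = (3/4) · (1/2) = 3/8 ≈ 0.3750.

0.3750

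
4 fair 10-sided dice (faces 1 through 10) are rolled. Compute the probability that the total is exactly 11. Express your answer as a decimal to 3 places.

0.012

There are 10^4 = 10000 equally likely outcomes.
The number of ordered 4-tuples from {1,…,10} summing to 11 is 120.
P(sum = 11) = 120/10000 = 3/250 ≈ 0.012.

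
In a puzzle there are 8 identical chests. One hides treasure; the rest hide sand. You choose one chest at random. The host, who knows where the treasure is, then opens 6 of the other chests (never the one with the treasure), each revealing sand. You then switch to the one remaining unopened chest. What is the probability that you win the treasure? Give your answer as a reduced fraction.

7/8

Your original chest holds the treasure with probability 1/8, so the other 7 collectively hold it with probability 7/8.
The host can always find 6 empty chests to open, so the reveals don't change that 7/8; it is now spread over the 1 remaining unopened chest.
P(win by switching) = (7/8) · (1/1) = 7/8.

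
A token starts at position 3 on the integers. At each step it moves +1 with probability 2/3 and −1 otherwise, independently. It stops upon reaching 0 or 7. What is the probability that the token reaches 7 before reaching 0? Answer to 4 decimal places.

0.8819

Let r = q/p = (1/3)/(2/3) = 1/2. The recurrence P(i) = p·P(i+1) + q·P(i−1) with P(0)=0, P(7)=1 gives P(i) = (1 − r^i)/(1 − r^7).
P(3) = (1 − (1/2)^3) / (1 − (1/2)^7) = 112/127 ≈ 0.8819.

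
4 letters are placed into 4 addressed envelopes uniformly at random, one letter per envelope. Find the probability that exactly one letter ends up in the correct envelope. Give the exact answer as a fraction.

Choose which one is fixed: C(4,1) = 4 ways.
The remaining 3 must have no fixed point: D(3) = 2.
P = 4·2/24 = 1/3.

1/3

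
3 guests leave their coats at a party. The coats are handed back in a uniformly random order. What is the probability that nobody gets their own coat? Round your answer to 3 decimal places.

This is the derangement probability: permutations of 3 with no fixed point.
D(3) = 3! · (1 − 1/1! + 1/2! − ··· + (−1)^3/3!) = 2.
P = 2/6 = 1/3 ≈ 0.333.

0.333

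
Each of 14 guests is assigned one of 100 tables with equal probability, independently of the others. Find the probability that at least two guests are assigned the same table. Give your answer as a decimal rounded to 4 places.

It's easier to compute the probability that all 14 are distinct.
P(all distinct) = 100/100 · 99/100 · ··· · 87/100 ≈ 0.3852.
So the probability of at least one match is 1 − 0.3852 = 0.6148.

0.6148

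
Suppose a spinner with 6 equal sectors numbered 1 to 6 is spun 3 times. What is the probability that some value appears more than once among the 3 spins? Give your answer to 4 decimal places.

P(all 3 different) = 6/6 · 5/6 · ··· · 4/6 ≈ 0.5556.
P(at least two equal) = 1 − 0.5556 = 0.4444.

0.4444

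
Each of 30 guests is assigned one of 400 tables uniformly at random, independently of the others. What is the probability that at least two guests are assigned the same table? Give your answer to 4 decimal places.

0.6722

It's easier to compute the probability that all 30 are distinct.
P(all distinct) = 400/400 · 399/400 · ··· · 371/400 ≈ 0.3278.
So the probability of at least one match is 1 − 0.3278 = 0.6722.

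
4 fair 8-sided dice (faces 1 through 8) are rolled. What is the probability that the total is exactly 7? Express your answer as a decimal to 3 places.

0.005

There are 8^4 = 4096 equally likely outcomes.
The number of ordered 4-tuples from {1,…,8} summing to 7 is 20.
P(sum = 7) = 20/4096 = 5/1024 ≈ 0.005.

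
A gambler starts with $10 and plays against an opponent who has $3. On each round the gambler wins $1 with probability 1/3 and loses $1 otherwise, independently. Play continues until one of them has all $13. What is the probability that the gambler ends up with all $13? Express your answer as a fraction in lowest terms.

1023/8191

Let r = q/p = (2/3)/(1/3) = 2. The recurrence P(i) = p·P(i+1) + q·P(i−1) with P(0)=0, P(13)=1 gives P(i) = (1 − r^i)/(1 − r^13).
P(10) = (1 − (2)^10) / (1 − (2)^13) = 1023/8191.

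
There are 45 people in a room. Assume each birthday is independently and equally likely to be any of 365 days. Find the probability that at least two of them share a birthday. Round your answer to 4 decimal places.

0.9410

It's easier to compute the probability that all 45 are distinct.
P(all distinct) = 365/365 · 364/365 · ··· · 321/365 ≈ 0.0590.
So the probability of at least one match is 1 − 0.0590 = 0.9410.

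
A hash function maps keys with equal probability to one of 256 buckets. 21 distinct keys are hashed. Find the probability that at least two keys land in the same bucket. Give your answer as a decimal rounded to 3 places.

0.570

It's easier to compute the probability that all 21 are distinct.
P(all distinct) = 256/256 · 255/256 · ··· · 236/256 ≈ 0.430.
So the probability of at least one match is 1 − 0.430 = 0.570.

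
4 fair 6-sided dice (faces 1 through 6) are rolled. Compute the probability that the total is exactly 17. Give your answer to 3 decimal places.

There are 6^4 = 1296 equally likely outcomes.
The number of ordered 4-tuples from {1,…,6} summing to 17 is 104.
P(sum = 17) = 104/1296 = 13/162 ≈ 0.080.

0.080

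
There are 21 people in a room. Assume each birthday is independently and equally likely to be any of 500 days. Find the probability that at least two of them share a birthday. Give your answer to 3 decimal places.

It's easier to compute the probability that all 21 are distinct.
P(all distinct) = 500/500 · 499/500 · ··· · 480/500 ≈ 0.653.
So the probability of at least one match is 1 − 0.653 = 0.347.

0.347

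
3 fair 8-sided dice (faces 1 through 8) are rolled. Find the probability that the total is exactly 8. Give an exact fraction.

21/512

There are 8^3 = 512 equally likely outcomes.
The number of ordered 3-tuples from {1,…,8} summing to 8 is 21.
P(sum = 8) = 21/512.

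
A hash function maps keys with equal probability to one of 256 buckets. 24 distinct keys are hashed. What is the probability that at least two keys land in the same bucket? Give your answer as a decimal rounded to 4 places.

0.6713

It's easier to compute the probability that all 24 are distinct.
P(all distinct) = 256/256 · 255/256 · ··· · 233/256 ≈ 0.3287.
So the probability of at least one match is 1 − 0.3287 = 0.6713.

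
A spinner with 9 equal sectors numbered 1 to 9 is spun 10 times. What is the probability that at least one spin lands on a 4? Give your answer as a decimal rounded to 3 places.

P(no spin lands on a 4) = (8/9)^10 ≈ 0.308.
P(at least one) = 1 − 0.308 = 0.692.

0.692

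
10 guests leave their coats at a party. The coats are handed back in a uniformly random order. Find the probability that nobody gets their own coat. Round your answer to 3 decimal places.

0.368

This is the derangement probability: permutations of 10 with no fixed point.
D(10) = 10! · (1 − 1/1! + 1/2! − ··· + (−1)^10/10!) = 1334961.
P = 1334961/3628800 = 16481/44800 ≈ 0.368.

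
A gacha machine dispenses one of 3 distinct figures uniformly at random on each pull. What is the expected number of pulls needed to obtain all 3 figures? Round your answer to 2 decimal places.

After i distinct types are collected, each trial gives a new one with probability (3−i)/3, so the expected wait for the next new type is 3/(3−i).
E = 3/3 + 3/2 + 3/1 = 11/2 ≈ 5.50.

5.50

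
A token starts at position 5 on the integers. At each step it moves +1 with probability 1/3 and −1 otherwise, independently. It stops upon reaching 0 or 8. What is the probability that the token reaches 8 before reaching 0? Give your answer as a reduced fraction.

Let r = q/p = (2/3)/(1/3) = 2. The recurrence P(i) = p·P(i+1) + q·P(i−1) with P(0)=0, P(8)=1 gives P(i) = (1 − r^i)/(1 − r^8).
P(5) = (1 − (2)^5) / (1 − (2)^8) = 31/255.

31/255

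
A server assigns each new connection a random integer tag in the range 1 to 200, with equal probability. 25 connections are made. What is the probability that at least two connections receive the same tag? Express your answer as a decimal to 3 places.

0.791

It's easier to compute the probability that all 25 are distinct.
P(all distinct) = 200/200 · 199/200 · ··· · 176/200 ≈ 0.209.
So the probability of at least one match is 1 − 0.209 = 0.791.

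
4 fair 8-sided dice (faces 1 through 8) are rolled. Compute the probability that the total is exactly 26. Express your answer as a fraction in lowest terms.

21/1024

There are 8^4 = 4096 equally likely outcomes.
The number of ordered 4-tuples from {1,…,8} summing to 26 is 84.
P(sum = 26) = 84/4096 = 21/1024.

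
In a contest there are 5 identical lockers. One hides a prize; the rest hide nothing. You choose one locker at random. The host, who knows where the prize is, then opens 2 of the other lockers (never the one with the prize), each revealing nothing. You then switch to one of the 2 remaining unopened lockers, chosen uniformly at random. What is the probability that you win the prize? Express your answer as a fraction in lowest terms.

2/5

Your original locker holds the prize with probability 1/5, so the other 4 collectively hold it with probability 4/5.
The host can always find 2 empty lockers to open, so the reveals don't change that 4/5; it is now spread over the 2 remaining unopened lockers.
P(win by switching) = (4/5) · (1/2) = 2/5.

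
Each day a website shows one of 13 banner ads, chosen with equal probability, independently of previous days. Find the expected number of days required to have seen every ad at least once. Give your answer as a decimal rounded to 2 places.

41.34

After i distinct types are collected, each trial gives a new one with probability (13−i)/13, so the expected wait for the next new type is 13/(13−i).
E = 13/13 + 13/12 + 13/11 + 13/10 + 13/9 + 13/8 + 13/7 + 13/6 + 13/5 + 13/4 + 13/3 + 13/2 + 13/1 = 1145993/27720 ≈ 41.34.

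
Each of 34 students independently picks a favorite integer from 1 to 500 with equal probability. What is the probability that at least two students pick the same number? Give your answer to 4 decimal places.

It's easier to compute the probability that all 34 are distinct.
P(all distinct) = 500/500 · 499/500 · ··· · 467/500 ≈ 0.3173.
So the probability of at least one match is 1 − 0.3173 = 0.6827.

0.6827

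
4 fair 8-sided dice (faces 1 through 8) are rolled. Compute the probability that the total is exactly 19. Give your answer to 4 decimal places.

There are 8^4 = 4096 equally likely outcomes.
The number of ordered 4-tuples from {1,…,8} summing to 19 is 336.
P(sum = 19) = 336/4096 = 21/256 ≈ 0.0820.

0.0820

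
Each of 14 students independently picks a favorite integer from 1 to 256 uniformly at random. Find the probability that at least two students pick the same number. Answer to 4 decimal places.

0.3036

It's easier to compute the probability that all 14 are distinct.
P(all distinct) = 256/256 · 255/256 · ··· · 243/256 ≈ 0.6964.
So the probability of at least one match is 1 − 0.6964 = 0.3036.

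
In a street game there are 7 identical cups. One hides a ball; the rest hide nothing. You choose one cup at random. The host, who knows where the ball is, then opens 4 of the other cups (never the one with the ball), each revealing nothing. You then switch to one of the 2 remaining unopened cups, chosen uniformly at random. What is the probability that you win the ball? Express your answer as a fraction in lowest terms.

Your original cup holds the ball with probability 1/7, so the other 6 collectively hold it with probability 6/7.
The host can always find 4 empty cups to open, so the reveals don't change that 6/7; it is now spread over the 2 remaining unopened cups.
P(win by switching) = (6/7) · (1/2) = 3/7.

3/7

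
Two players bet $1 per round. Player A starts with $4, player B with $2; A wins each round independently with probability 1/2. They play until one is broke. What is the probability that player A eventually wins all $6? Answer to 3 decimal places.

0.667

With a fair step, P(i) = ½P(i−1) + ½P(i+1) with P(0)=0, P(6)=1 has the linear solution P(i) = i/6.
P(4) = 4/6 = 2/3 ≈ 0.667.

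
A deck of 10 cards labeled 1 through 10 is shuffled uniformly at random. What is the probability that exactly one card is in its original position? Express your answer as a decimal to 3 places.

0.368

Choose which one is fixed: C(10,1) = 10 ways.
The remaining 9 must have no fixed point: D(9) = 133496.
P = 10·133496/3628800 = 16687/45360 ≈ 0.368.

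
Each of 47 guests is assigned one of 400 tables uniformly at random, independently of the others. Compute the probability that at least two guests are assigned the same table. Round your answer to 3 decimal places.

It's easier to compute the probability that all 47 are distinct.
P(all distinct) = 400/400 · 399/400 · ··· · 354/400 ≈ 0.060.
So the probability of at least one match is 1 − 0.060 = 0.940.

0.940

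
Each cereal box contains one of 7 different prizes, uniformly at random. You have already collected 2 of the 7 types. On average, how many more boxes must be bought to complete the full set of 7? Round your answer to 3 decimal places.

Starting from 2 distinct types, each trial gives a new one with probability (7−i)/7 when i types are held, so the wait for the next new type is 7/(7−i).
E = 7/5 + 7/4 + 7/3 + 7/2 + 7/1 = 959/60 ≈ 15.983.

15.983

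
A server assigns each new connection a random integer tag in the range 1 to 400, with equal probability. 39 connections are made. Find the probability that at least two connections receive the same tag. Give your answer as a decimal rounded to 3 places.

0.853

It's easier to compute the probability that all 39 are distinct.
P(all distinct) = 400/400 · 399/400 · ··· · 362/400 ≈ 0.147.
So the probability of at least one match is 1 − 0.147 = 0.853.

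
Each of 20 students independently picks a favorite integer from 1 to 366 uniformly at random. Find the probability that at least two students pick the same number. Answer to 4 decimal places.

It's easier to compute the probability that all 20 are distinct.
P(all distinct) = 366/366 · 365/366 · ··· · 347/366 ≈ 0.5894.
So the probability of at least one match is 1 − 0.5894 = 0.4106.

0.4106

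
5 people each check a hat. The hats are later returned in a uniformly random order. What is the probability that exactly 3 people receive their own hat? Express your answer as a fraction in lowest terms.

Choose which 3 of the 5 are fixed: C(5,3) = 10 ways.
The remaining 2 must have no fixed point: D(2) = 1.
P = 10·1/120 = 1/12.

1/12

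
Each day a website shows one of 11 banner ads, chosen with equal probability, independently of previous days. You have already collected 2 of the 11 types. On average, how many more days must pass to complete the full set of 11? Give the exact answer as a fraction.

Starting from 2 distinct types, each trial gives a new one with probability (11−i)/11 when i types are held, so the wait for the next new type is 11/(11−i).
E = 11/9 + 11/8 + 11/7 + 11/6 + 11/5 + 11/4 + 11/3 + 11/2 + 11/1 = 78419/2520.

78419/2520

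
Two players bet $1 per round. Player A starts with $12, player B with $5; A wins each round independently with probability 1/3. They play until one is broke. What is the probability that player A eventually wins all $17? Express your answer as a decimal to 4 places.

0.0312

Let r = q/p = (2/3)/(1/3) = 2. The recurrence P(i) = p·P(i+1) + q·P(i−1) with P(0)=0, P(17)=1 gives P(i) = (1 − r^i)/(1 − r^17).
P(12) = (1 − (2)^12) / (1 − (2)^17) = 4095/131071 ≈ 0.0312.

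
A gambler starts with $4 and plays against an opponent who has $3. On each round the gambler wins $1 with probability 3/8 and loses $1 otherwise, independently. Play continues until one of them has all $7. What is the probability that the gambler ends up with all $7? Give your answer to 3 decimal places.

Let r = q/p = (5/8)/(3/8) = 5/3. The recurrence P(i) = p·P(i+1) + q·P(i−1) with P(0)=0, P(7)=1 gives P(i) = (1 − r^i)/(1 − r^7).
P(4) = (1 − (5/3)^4) / (1 − (5/3)^7) = 7344/37969 ≈ 0.193.

0.193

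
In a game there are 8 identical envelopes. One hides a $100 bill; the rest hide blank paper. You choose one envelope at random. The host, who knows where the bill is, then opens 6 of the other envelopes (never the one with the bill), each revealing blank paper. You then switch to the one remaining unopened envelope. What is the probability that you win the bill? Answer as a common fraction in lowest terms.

7/8

Your original envelope holds the bill with probability 1/8, so the other 7 collectively hold it with probability 7/8.
The host can always find 6 empty envelopes to open, so the reveals don't change that 7/8; it is now spread over the 1 remaining unopened envelope.
P(win by switching) = (7/8) · (1/1) = 7/8.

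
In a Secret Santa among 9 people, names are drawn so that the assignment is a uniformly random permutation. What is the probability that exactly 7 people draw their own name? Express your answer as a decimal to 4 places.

Choose which 7 of the 9 are fixed: C(9,7) = 36 ways.
The remaining 2 must have no fixed point: D(2) = 1.
P = 36·1/362880 = 1/10080 ≈ 0.0001.

0.0001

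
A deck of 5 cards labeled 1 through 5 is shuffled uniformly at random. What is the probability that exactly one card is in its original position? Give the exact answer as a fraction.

Choose which one is fixed: C(5,1) = 5 ways.
The remaining 4 must have no fixed point: D(4) = 9.
P = 5·9/120 = 3/8.

3/8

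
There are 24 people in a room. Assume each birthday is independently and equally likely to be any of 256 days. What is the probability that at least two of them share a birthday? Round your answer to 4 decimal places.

0.6713

It's easier to compute the probability that all 24 are distinct.
P(all distinct) = 256/256 · 255/256 · ··· · 233/256 ≈ 0.3287.
So the probability of at least one match is 1 − 0.3287 = 0.6713.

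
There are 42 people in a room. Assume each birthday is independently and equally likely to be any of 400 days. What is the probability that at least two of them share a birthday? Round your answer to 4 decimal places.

It's easier to compute the probability that all 42 are distinct.
P(all distinct) = 400/400 · 399/400 · ··· · 359/400 ≈ 0.1074.
So the probability of at least one match is 1 − 0.1074 = 0.8926.

0.8926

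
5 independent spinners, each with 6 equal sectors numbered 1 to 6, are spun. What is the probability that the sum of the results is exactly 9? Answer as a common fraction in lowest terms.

There are 6^5 = 7776 equally likely outcomes.
The number of ordered 5-tuples from {1,…,6} summing to 9 is 70.
P(sum = 9) = 70/7776 = 35/3888.

35/3888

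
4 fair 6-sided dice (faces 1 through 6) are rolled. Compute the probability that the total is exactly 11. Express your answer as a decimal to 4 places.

There are 6^4 = 1296 equally likely outcomes.
The number of ordered 4-tuples from {1,…,6} summing to 11 is 104.
P(sum = 11) = 104/1296 = 13/162 ≈ 0.0802.

0.0802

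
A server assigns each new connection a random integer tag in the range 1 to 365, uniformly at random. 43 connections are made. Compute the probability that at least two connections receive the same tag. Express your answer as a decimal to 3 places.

0.924

It's easier to compute the probability that all 43 are distinct.
P(all distinct) = 365/365 · 364/365 · ··· · 323/365 ≈ 0.076.
So the probability of at least one match is 1 − 0.076 = 0.924.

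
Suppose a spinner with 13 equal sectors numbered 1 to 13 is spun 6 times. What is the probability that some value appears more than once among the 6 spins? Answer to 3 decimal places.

P(all 6 different) = 13/13 · 12/13 · ··· · 8/13 ≈ 0.256.
P(at least two equal) = 1 − 0.256 = 0.744.

0.744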